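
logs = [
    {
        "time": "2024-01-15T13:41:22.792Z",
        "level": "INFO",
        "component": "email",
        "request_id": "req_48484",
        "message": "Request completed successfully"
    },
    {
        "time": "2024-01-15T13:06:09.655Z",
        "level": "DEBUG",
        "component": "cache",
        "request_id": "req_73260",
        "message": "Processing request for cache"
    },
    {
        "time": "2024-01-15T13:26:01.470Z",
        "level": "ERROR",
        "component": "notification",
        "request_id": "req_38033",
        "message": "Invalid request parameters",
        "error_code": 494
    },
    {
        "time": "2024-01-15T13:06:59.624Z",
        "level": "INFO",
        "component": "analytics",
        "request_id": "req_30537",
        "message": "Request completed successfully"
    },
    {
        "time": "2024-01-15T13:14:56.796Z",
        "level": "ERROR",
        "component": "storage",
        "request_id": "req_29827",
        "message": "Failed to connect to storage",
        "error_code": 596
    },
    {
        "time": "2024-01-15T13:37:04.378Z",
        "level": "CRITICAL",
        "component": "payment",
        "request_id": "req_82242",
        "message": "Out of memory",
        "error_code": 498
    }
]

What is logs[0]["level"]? "INFO"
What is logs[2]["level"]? "ERROR"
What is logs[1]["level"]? "DEBUG"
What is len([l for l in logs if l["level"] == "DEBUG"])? 1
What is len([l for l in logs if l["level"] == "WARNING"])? 0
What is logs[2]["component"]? "notification"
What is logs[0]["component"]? "email"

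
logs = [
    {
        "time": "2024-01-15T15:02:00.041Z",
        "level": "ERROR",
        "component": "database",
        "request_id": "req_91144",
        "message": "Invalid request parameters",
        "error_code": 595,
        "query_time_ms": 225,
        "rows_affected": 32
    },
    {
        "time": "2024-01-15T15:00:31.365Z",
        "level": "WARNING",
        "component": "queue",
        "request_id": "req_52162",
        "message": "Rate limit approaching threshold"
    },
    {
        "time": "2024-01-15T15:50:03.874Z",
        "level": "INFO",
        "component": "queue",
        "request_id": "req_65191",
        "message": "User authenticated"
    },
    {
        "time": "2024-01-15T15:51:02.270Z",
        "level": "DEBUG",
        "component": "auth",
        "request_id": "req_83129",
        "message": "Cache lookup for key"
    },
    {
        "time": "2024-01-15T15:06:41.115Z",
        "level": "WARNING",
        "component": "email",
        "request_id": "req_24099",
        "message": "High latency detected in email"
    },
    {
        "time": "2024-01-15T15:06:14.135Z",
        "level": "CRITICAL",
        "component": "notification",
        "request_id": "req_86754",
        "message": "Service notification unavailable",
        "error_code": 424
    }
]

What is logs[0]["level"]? "ERROR"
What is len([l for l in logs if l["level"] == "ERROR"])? 1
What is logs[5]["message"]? "Service notification unavailable"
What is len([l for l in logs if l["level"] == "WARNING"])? 2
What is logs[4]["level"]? "WARNING"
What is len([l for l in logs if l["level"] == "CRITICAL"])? 1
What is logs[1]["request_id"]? "req_52162"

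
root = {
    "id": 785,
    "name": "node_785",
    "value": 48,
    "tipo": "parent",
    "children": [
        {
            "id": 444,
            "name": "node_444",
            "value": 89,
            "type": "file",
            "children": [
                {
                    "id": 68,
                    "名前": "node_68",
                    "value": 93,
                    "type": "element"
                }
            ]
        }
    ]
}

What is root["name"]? "node_785"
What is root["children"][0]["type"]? "file"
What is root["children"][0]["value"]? 89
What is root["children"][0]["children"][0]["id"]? 68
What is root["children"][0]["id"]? 444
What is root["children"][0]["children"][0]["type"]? "element"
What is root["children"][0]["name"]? "node_444"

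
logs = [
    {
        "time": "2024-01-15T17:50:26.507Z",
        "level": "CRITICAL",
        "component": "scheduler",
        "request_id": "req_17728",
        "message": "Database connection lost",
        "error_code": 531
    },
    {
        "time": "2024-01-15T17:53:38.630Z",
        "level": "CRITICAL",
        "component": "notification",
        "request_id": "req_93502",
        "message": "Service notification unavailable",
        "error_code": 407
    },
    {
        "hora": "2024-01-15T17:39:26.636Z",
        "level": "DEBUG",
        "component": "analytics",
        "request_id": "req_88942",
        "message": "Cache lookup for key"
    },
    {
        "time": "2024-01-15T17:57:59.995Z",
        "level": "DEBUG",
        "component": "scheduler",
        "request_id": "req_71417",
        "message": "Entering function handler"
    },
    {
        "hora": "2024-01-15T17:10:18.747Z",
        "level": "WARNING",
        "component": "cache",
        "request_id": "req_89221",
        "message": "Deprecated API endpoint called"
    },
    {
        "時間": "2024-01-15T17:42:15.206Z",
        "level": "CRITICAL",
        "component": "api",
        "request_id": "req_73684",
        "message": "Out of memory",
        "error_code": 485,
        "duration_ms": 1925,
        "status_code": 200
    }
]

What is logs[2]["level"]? "DEBUG"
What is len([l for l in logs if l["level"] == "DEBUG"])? 2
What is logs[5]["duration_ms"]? 1925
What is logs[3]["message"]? "Entering function handler"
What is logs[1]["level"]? "CRITICAL"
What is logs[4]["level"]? "WARNING"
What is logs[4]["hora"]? "2024-01-15T17:10:18.747Z"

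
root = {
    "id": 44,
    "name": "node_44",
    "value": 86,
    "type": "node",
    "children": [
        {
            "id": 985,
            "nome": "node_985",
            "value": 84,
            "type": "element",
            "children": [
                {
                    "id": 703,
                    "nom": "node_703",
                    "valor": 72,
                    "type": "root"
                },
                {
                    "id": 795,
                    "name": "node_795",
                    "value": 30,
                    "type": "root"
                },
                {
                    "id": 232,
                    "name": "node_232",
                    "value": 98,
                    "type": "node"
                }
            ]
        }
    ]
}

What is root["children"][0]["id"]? 985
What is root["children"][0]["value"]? 84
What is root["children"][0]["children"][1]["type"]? "root"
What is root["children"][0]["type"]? "element"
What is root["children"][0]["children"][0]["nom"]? "node_703"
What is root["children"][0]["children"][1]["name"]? "node_795"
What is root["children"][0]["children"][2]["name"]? "node_232"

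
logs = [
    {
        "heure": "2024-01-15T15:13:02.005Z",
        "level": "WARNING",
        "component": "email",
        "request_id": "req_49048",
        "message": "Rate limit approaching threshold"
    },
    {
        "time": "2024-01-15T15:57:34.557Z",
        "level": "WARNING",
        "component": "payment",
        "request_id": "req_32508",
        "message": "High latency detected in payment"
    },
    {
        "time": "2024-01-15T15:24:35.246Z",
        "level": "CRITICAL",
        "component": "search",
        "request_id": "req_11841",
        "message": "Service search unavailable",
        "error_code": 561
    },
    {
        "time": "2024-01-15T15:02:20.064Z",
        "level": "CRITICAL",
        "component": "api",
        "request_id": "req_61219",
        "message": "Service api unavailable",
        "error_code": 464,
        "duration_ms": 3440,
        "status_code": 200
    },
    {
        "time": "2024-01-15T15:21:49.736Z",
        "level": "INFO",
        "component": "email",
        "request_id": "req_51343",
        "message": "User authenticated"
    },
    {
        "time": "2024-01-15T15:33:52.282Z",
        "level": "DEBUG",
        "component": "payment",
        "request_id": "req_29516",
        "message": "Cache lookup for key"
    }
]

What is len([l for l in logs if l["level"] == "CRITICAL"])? 2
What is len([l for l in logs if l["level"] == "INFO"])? 1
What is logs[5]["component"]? "payment"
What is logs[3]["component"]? "api"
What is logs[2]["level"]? "CRITICAL"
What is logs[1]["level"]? "WARNING"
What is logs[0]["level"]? "WARNING"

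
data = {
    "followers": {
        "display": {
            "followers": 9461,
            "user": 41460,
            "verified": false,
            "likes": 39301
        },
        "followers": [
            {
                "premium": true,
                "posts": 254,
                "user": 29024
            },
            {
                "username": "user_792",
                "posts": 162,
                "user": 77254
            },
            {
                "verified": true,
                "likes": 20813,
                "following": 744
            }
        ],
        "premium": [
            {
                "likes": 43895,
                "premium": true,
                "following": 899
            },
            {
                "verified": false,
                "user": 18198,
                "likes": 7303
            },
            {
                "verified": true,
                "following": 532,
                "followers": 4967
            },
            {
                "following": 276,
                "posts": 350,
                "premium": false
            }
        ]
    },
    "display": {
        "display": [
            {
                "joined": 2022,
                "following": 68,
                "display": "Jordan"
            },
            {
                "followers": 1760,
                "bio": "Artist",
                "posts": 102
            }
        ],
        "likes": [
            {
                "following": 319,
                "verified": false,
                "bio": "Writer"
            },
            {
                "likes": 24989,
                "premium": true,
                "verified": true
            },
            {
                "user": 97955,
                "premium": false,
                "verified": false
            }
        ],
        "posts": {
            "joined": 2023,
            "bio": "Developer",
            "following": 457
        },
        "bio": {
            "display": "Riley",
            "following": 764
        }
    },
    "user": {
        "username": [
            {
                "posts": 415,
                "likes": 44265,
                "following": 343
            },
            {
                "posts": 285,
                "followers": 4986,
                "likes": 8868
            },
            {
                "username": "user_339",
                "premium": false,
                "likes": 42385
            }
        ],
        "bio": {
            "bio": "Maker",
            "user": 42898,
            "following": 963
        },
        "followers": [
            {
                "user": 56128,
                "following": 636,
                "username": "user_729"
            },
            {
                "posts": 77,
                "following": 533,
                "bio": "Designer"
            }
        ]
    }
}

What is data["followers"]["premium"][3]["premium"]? False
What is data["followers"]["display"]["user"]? 41460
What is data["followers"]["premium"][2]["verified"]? True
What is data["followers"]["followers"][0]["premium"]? True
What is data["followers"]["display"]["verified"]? False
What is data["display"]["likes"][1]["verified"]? True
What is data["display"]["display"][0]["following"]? 68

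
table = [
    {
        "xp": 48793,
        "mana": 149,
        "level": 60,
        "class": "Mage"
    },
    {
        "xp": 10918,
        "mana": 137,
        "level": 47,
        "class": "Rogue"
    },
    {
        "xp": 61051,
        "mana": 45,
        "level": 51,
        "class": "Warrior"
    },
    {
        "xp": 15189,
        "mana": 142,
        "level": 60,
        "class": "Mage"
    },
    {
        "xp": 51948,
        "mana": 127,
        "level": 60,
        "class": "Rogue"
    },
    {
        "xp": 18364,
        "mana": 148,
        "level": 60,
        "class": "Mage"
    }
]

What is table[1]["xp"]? 10918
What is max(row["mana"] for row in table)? 149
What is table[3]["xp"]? 15189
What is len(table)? 6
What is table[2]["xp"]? 61051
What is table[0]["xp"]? 48793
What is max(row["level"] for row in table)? 60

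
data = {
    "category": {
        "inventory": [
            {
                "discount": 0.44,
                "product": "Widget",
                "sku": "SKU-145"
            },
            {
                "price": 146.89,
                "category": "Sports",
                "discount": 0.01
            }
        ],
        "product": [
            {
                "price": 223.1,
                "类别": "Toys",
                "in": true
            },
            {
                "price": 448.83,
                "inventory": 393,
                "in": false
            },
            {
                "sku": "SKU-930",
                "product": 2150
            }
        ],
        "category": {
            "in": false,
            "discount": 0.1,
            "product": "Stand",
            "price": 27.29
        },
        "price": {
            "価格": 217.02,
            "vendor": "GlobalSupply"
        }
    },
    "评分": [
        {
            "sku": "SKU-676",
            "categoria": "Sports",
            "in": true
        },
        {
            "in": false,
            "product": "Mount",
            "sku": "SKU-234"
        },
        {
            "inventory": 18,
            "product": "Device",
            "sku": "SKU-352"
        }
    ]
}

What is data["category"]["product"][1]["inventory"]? 393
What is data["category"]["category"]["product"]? "Stand"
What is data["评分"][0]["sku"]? "SKU-676"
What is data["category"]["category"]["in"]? False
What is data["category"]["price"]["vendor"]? "GlobalSupply"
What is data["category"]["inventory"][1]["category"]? "Sports"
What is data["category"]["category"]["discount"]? 0.1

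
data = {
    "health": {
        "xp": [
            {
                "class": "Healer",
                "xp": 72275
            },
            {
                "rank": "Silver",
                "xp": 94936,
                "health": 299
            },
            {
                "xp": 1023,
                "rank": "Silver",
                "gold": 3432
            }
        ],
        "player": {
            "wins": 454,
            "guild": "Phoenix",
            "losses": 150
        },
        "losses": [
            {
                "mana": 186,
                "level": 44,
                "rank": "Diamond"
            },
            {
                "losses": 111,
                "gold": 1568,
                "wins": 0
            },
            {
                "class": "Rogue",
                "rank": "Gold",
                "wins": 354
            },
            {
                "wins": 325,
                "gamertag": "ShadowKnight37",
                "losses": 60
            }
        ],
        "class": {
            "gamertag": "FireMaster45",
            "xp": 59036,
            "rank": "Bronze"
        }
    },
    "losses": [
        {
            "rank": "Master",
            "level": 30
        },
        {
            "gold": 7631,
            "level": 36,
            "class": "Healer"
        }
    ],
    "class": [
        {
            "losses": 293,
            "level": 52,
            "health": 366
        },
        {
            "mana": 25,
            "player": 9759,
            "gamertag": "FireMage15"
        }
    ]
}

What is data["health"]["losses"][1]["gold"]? 1568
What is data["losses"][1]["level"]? 36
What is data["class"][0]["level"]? 52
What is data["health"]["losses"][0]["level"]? 44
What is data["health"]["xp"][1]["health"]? 299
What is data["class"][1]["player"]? 9759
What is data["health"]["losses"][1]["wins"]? 0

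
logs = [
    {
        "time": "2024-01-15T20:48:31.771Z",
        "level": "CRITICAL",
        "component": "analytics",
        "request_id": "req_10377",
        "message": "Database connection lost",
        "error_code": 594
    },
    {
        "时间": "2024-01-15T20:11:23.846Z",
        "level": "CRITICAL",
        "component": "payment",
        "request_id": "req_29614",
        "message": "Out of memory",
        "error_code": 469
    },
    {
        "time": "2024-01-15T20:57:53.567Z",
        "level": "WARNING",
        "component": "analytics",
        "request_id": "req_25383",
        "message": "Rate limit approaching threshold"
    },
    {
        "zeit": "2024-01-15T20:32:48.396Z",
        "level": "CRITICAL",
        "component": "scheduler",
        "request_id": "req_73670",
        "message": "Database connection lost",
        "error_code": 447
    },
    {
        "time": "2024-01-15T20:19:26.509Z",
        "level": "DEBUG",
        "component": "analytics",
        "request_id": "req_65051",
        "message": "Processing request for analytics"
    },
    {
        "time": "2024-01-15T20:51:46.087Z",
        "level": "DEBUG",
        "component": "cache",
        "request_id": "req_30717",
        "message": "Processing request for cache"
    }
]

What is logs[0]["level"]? "CRITICAL"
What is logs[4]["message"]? "Processing request for analytics"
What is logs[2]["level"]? "WARNING"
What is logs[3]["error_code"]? 447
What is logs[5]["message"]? "Processing request for cache"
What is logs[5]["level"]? "DEBUG"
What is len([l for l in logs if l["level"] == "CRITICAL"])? 3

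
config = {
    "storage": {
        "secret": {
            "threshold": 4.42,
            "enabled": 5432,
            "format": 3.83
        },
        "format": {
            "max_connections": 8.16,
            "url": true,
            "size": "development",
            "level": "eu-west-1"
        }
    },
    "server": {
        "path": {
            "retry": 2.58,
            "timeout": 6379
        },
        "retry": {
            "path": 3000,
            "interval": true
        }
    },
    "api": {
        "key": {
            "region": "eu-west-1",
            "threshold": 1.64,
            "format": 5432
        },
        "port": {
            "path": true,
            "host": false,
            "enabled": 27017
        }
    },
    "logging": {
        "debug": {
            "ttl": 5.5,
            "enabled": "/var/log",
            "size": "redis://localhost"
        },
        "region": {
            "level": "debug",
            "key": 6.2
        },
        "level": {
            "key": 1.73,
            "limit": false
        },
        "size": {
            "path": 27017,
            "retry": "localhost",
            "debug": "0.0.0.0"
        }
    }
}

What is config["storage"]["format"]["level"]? "eu-west-1"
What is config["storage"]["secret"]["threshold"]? 4.42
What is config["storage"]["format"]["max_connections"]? 8.16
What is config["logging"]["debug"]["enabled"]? "/var/log"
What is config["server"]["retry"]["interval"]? True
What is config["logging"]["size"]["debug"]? "0.0.0.0"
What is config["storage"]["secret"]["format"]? 3.83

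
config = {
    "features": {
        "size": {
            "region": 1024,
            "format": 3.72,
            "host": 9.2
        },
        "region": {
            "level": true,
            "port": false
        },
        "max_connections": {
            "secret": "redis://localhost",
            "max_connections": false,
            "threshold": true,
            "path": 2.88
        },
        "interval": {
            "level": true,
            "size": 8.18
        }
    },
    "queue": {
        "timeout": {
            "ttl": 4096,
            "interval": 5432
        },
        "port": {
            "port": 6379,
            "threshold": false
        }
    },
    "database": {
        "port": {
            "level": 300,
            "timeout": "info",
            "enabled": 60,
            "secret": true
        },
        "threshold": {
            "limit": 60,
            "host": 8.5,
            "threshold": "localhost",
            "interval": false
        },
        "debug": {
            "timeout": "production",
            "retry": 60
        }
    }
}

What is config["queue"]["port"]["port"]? 6379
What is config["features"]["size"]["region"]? 1024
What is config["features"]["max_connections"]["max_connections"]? False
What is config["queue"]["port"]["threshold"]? False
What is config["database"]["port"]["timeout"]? "info"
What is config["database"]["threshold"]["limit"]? 60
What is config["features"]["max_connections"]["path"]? 2.88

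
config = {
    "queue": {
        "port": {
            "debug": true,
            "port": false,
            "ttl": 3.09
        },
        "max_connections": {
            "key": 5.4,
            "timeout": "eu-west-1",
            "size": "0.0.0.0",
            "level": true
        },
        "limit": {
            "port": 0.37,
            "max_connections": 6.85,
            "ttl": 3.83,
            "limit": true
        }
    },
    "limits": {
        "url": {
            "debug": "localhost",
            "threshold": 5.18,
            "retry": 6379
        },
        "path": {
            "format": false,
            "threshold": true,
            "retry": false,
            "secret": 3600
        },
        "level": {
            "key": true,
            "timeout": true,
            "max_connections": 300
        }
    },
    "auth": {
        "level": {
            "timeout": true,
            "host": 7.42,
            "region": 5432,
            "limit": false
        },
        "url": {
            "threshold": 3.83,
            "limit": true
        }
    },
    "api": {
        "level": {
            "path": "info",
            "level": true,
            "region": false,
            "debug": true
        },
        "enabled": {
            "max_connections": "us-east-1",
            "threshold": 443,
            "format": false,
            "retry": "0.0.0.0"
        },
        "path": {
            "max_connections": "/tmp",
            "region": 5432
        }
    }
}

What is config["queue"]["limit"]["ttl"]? 3.83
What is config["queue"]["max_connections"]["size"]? "0.0.0.0"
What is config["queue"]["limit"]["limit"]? True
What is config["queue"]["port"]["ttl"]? 3.09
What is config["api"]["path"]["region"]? 5432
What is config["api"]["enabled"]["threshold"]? 443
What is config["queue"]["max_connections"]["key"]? 5.4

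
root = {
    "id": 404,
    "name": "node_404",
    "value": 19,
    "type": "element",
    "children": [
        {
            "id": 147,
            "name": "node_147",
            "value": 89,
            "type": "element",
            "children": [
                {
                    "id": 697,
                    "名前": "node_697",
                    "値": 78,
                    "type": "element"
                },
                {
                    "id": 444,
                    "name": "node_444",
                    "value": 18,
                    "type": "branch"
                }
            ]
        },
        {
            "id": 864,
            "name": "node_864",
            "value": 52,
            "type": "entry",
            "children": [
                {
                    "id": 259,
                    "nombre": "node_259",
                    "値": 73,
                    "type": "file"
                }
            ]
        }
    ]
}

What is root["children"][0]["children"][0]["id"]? 697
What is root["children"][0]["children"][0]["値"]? 78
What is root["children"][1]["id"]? 864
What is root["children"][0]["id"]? 147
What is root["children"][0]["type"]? "element"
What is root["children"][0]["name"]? "node_147"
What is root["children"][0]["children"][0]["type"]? "element"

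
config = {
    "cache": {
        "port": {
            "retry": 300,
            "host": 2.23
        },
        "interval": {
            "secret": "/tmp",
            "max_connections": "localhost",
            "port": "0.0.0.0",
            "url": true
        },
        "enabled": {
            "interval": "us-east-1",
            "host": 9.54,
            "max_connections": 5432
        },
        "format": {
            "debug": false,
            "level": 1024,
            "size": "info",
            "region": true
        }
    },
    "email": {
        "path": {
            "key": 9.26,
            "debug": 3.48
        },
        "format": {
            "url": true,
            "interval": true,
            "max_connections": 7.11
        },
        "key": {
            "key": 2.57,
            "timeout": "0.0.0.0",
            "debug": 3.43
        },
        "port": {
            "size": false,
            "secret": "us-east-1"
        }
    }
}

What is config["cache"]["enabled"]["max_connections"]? 5432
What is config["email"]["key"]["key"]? 2.57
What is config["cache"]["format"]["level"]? 1024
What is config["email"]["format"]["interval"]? True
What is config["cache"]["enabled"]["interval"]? "us-east-1"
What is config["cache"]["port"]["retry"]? 300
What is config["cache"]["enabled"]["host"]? 9.54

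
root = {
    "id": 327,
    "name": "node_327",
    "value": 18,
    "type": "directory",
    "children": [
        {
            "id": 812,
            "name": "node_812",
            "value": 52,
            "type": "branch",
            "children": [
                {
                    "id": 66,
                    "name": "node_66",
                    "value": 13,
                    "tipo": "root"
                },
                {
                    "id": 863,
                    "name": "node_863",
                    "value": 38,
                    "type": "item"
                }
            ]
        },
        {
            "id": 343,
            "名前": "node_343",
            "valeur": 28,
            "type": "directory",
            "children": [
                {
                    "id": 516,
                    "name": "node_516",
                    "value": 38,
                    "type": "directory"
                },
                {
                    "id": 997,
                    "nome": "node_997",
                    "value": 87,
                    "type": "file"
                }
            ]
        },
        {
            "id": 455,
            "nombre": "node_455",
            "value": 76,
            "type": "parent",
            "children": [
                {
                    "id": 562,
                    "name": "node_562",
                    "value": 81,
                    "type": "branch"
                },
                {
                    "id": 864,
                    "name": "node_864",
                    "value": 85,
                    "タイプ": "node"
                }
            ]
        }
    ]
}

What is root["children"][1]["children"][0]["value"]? 38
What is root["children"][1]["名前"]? "node_343"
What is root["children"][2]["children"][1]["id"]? 864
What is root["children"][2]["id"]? 455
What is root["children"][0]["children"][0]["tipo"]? "root"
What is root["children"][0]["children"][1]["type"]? "item"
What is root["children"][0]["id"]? 812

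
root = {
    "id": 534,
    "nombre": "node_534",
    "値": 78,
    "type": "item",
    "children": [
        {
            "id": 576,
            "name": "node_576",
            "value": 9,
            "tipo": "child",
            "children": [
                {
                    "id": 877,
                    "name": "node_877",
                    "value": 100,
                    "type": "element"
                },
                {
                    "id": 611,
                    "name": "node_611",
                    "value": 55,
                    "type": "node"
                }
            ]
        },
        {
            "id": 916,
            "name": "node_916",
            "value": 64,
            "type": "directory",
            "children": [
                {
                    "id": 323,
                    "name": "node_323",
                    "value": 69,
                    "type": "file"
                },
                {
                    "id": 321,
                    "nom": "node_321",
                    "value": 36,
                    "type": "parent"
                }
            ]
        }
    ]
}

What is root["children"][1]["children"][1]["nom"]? "node_321"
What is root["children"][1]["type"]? "directory"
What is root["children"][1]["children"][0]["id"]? 323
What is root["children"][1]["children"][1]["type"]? "parent"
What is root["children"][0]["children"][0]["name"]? "node_877"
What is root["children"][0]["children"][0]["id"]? 877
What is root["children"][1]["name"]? "node_916"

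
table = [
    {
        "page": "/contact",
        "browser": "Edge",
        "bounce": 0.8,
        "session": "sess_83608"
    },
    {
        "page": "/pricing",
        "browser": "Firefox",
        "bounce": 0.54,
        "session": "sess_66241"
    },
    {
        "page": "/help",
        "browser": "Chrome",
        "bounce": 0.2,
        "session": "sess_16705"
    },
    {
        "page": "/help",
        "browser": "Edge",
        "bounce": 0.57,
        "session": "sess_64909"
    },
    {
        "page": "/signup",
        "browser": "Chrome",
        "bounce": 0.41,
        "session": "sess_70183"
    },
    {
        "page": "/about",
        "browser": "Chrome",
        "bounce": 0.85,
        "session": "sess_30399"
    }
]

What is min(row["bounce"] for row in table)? 0.2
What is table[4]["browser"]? "Chrome"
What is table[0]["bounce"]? 0.8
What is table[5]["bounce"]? 0.85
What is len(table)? 6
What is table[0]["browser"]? "Edge"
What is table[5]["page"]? "/about"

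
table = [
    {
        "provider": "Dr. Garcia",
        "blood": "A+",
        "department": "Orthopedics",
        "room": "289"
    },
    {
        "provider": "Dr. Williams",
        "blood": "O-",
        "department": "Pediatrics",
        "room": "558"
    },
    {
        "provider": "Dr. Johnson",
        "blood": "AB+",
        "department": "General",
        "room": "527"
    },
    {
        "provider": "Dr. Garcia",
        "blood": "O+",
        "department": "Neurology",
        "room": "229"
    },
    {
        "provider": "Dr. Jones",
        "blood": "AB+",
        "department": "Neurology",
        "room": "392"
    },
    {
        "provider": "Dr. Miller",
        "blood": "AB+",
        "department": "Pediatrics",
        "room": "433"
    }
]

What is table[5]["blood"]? "AB+"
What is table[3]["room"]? "229"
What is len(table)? 6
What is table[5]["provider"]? "Dr. Miller"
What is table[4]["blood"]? "AB+"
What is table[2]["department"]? "General"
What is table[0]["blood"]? "A+"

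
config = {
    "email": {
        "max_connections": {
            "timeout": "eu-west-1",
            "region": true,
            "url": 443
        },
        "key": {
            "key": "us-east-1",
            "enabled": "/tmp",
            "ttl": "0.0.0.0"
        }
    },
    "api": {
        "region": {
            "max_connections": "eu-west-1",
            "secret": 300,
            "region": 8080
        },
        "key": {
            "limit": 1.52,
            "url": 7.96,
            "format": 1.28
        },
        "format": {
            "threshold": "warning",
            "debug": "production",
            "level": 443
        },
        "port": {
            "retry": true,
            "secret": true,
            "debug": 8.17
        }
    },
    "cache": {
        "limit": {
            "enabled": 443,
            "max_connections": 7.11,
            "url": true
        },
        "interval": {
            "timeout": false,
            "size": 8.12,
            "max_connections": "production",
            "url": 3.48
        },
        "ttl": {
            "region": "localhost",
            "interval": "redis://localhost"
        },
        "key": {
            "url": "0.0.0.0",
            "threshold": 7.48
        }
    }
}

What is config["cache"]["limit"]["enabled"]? 443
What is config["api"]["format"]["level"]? 443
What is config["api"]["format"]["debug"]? "production"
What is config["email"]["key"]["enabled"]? "/tmp"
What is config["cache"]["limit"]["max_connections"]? 7.11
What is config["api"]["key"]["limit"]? 1.52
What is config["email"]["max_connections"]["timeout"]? "eu-west-1"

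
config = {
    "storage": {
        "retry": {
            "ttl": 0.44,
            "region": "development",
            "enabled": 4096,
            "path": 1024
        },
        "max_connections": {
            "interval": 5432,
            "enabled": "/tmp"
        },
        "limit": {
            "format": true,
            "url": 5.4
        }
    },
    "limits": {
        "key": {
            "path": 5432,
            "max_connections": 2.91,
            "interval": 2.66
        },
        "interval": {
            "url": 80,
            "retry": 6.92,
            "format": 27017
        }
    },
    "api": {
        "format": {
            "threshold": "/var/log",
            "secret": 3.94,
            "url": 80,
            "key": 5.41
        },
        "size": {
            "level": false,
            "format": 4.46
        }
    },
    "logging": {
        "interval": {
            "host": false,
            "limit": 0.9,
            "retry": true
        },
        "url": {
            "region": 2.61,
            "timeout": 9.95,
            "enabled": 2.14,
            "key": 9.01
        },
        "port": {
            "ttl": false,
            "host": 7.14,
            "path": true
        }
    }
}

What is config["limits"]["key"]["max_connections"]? 2.91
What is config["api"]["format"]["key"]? 5.41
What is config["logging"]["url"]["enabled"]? 2.14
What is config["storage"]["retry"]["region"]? "development"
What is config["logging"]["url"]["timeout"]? 9.95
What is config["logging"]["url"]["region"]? 2.61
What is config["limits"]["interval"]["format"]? 27017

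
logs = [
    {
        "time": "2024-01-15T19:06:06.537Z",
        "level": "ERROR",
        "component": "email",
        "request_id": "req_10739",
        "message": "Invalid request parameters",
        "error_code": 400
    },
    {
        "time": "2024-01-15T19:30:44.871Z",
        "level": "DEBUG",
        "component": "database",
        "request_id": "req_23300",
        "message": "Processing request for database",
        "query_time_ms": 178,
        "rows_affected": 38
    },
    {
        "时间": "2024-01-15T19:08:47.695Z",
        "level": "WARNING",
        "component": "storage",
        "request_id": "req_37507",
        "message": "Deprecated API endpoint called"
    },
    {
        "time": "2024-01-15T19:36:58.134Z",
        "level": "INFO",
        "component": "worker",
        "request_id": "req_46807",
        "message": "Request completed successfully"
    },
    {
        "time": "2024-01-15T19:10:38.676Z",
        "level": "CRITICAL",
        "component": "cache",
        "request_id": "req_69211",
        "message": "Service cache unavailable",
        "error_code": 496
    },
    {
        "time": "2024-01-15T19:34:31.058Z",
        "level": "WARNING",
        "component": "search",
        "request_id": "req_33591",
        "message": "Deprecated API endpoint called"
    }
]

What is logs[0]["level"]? "ERROR"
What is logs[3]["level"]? "INFO"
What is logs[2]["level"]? "WARNING"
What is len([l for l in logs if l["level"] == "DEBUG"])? 1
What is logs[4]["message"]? "Service cache unavailable"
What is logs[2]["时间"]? "2024-01-15T19:08:47.695Z"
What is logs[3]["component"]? "worker"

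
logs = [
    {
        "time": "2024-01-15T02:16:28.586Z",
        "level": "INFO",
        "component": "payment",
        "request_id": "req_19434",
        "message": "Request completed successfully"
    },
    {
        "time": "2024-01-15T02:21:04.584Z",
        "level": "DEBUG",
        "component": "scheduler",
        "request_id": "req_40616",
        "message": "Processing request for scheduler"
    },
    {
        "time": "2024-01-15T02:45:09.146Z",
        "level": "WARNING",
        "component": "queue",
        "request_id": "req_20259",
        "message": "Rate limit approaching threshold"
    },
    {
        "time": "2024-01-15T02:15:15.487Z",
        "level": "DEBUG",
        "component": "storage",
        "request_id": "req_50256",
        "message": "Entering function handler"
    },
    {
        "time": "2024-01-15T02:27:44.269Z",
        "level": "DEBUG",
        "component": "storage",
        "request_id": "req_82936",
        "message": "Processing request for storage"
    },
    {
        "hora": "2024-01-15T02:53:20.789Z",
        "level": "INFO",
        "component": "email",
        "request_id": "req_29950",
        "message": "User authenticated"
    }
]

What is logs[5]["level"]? "INFO"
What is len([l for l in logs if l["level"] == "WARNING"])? 1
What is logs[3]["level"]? "DEBUG"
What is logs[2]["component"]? "queue"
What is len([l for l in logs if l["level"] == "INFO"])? 2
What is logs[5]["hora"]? "2024-01-15T02:53:20.789Z"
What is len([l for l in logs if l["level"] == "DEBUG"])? 3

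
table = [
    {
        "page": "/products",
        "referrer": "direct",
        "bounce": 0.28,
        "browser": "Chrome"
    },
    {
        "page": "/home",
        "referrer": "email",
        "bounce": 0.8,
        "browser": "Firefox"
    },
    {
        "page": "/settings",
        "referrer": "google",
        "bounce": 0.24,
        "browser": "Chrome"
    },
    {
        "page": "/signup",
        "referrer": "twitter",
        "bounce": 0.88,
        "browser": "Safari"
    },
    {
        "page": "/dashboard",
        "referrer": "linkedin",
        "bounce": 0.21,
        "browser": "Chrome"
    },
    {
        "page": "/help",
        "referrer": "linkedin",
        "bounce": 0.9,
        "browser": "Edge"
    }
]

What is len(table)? 6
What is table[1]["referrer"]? "email"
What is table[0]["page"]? "/products"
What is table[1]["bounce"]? 0.8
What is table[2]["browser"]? "Chrome"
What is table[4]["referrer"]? "linkedin"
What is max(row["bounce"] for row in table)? 0.9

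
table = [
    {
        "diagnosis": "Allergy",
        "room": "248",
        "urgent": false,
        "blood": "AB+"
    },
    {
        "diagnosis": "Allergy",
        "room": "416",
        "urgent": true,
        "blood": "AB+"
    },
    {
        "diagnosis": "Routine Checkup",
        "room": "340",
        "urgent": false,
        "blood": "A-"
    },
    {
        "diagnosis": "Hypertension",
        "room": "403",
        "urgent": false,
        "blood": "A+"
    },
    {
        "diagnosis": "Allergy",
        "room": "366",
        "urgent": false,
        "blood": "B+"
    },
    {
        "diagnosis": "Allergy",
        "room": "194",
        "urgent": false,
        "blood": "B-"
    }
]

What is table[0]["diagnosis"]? "Allergy"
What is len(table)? 6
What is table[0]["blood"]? "AB+"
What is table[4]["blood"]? "B+"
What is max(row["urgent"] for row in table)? True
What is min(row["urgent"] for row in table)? False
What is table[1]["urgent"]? True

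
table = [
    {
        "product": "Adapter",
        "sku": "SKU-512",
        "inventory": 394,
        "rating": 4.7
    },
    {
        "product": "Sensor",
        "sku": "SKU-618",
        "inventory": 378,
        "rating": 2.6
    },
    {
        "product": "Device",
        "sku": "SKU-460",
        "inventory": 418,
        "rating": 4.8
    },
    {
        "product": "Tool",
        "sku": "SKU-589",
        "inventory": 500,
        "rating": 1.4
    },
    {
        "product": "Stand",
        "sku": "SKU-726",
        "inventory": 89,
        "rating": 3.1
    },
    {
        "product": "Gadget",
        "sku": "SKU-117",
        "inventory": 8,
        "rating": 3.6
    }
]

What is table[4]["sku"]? "SKU-726"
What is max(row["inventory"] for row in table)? 500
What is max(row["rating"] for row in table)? 4.8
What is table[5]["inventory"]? 8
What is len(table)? 6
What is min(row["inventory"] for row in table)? 8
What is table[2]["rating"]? 4.8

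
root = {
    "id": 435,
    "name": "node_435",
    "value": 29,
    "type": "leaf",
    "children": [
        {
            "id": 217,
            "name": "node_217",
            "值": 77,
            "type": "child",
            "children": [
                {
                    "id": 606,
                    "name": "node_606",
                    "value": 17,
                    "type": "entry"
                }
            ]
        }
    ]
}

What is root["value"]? 29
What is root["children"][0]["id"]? 217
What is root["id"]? 435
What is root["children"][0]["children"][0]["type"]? "entry"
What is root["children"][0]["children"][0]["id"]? 606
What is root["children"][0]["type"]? "child"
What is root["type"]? "leaf"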